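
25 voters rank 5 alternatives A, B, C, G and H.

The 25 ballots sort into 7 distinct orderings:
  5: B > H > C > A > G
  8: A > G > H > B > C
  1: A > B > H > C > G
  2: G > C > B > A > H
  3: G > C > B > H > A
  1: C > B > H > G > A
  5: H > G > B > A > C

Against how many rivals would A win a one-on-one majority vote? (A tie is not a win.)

A against each rival (25 voters):
A–B: B 16–9.
A–C: A 14–11.
A–G: A 14–11.
A vs H: 11 to 14, H.
A beats C, G; loses to B, H — 2 pairwise wins.

2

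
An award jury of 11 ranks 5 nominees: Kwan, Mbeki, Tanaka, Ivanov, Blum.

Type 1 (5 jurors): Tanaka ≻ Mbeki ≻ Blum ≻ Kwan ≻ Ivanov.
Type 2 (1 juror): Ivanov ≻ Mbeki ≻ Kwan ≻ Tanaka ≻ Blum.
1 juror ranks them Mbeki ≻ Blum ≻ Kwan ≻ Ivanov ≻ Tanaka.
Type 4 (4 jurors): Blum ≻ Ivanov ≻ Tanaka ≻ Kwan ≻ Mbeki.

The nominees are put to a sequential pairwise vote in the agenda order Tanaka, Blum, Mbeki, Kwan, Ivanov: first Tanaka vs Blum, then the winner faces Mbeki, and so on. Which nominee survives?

Ivanov

Round 1: Tanaka vs Blum — 6–5, Tanaka advances.
Round 2: Tanaka vs Mbeki — 9–2, Tanaka advances.
Round 3: Tanaka vs Kwan — 9–2, Tanaka advances.
Round 4: Tanaka vs Ivanov — 5–6, Ivanov advances.
The agenda winner is Ivanov.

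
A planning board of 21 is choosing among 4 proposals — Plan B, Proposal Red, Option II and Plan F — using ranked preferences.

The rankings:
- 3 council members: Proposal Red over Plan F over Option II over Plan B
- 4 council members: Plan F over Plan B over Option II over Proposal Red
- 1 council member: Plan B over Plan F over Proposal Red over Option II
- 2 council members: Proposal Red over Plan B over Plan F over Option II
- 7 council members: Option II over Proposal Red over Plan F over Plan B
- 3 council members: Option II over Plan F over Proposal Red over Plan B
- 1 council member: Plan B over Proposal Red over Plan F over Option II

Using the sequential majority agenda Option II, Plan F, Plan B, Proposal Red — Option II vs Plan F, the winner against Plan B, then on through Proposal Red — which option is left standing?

Proposal Red

Round 1: Option II vs Plan F — 10–11, Plan F advances.
Round 2: Plan F vs Plan B — 17–4, Plan F advances.
Round 3: Plan F vs Proposal Red — 8–13, Proposal Red advances.
Proposal Red survives the agenda.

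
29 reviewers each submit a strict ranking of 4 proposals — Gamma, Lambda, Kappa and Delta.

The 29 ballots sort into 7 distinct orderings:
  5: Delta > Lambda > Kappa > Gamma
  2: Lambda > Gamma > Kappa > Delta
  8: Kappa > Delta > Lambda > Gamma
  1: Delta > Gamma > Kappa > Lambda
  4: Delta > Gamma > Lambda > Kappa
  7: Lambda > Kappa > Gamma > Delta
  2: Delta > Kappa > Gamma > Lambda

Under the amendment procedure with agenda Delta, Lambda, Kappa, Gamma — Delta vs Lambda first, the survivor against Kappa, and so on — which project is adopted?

Kappa

Round 1: Delta vs Lambda — 20–9, Delta advances.
Round 2: Delta vs Kappa — 12–17, Kappa advances.
Round 3: Kappa vs Gamma — 22–7, Kappa advances.
Kappa survives the agenda.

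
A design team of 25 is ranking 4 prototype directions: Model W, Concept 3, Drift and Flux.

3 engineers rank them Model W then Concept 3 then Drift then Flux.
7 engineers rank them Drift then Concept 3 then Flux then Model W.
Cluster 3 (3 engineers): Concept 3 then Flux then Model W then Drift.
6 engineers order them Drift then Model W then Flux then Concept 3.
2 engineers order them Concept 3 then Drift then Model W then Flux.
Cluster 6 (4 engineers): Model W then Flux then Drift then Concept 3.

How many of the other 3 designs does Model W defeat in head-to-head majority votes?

Model W against each rival (25 engineers):
Model W vs Concept 3: Model W is ranked higher on 3+6+4 = 13 ballots, Concept 3 on 12. Model W wins 13–12.
Model W vs Drift: Model W is ranked higher on 3+3+4 = 10 ballots, Drift on 15. Drift wins 15–10.
Model W vs Flux: Model W is ranked higher on 3+6+2+4 = 15 ballots, Flux on 10. Model W wins 15–10.
Model W beats Concept 3, Flux; loses to Drift — 2 pairwise wins.

2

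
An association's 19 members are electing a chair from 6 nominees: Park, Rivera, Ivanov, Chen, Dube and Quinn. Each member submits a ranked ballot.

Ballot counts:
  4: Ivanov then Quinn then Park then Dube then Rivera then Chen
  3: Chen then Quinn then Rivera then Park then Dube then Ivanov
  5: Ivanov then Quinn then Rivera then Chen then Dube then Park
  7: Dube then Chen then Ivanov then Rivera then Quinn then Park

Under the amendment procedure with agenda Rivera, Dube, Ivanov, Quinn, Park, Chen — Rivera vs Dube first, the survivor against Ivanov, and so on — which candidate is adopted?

Round 1: Rivera vs Dube — 8–11, Dube advances.
Round 2: Dube vs Ivanov — 10–9, Dube advances.
Round 3: Dube vs Quinn — 7–12, Quinn advances.
Round 4: Quinn vs Park — 19–0, Quinn advances.
Round 5: Quinn vs Chen — 9–10, Chen advances.
The agenda winner is Chen.

Chen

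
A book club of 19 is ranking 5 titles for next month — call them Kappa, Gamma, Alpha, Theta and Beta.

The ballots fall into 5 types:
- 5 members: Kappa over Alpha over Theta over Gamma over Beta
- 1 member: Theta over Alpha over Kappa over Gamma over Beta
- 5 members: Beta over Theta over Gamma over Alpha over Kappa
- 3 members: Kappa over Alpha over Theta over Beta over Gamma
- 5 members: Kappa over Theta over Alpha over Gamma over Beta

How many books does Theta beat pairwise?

Theta against each rival (19 members):
Theta vs Kappa: 6 to 13, Kappa.
Theta vs Gamma: Theta is ranked higher on 5+1+5+3+5 = 19 ballots, Gamma on 0. Theta wins 19–0.
Theta vs Alpha: Theta is ranked higher on 1+5+5 = 11 ballots, Alpha on 8. Theta wins 11–8.
Theta vs Beta: Theta, 14–5.
Theta beats Gamma, Alpha, Beta; loses to Kappa — 3 pairwise wins.

3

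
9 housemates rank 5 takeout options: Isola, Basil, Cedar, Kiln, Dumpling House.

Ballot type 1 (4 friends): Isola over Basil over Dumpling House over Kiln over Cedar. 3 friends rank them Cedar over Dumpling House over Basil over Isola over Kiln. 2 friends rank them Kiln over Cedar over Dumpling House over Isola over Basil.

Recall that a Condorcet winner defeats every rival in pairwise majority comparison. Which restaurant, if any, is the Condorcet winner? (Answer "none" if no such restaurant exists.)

none

Head-to-head results (9 friends):
Isola–Basil: Isola 6–3.
Isola vs Cedar: Cedar wins 5–4.
Isola vs Kiln: Isola, 7–2.
Isola vs Dumpling House: Dumpling House wins 5–4.
Basil vs Cedar: Cedar wins 5–4.
Basil–Kiln: Basil 7–2.
Basil vs Dumpling House: Dumpling House wins 5–4.
Cedar vs Kiln: Kiln, 6–3.
Cedar–Dumpling House: Cedar 5–4.
Kiln–Dumpling House: Dumpling House 7–2.
No restaurant is unbeaten: Isola loses to Cedar; Basil loses to Isola; Cedar loses to Kiln; Kiln loses to Isola; Dumpling House loses to Cedar. In particular Isola > Kiln > Cedar > Isola is a majority cycle — no Condorcet winner exists.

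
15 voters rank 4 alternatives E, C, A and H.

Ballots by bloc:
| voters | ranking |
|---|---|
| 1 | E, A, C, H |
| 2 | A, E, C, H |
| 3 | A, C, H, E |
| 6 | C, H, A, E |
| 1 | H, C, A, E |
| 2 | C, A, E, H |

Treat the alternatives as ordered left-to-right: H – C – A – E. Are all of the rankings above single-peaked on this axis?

Axis positions: H=1, C=2, A=3, E=4.
Bloc 1 (peak E at position 4): ranking walks positions 4-3-2-1, expanding outward from the peak — single-peaked.
Bloc 2 (peak A at position 3): ranking walks positions 3-4-2-1, expanding outward from the peak — single-peaked.
Bloc 3 (peak A at position 3): ranking walks positions 3-2-1-4, expanding outward from the peak — single-peaked.
Bloc 4 (peak C at position 2): ranking walks positions 2-1-3-4, expanding outward from the peak — single-peaked.
Bloc 5 (peak H at position 1): ranking walks positions 1-2-3-4, expanding outward from the peak — single-peaked.
Bloc 6 (peak C at position 2): ranking walks positions 2-3-4-1, expanding outward from the peak — single-peaked.
Every ranking is single-peaked on this axis.

yes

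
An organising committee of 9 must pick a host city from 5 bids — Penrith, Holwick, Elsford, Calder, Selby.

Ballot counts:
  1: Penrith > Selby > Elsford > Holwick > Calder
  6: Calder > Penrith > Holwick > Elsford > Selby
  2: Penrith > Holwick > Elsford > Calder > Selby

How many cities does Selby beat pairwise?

Selby against each rival (9 organisers):
Selby vs Penrith: Selby is ranked higher on 0 ballots, Penrith on 9. Penrith wins 9–0.
Selby vs Holwick: Holwick wins 8–1.
Selby–Elsford: Elsford 8–1.
Selby vs Calder: Calder wins 8–1.
Selby beats no one; loses to Penrith, Holwick, Elsford, Calder — 0 pairwise wins.

0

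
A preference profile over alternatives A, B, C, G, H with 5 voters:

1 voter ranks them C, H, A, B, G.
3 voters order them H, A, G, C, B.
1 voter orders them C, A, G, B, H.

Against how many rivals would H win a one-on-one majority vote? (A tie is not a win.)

4

H against each rival (5 voters):
H vs A: H wins 4–1.
H vs B: H preferred on 1+3 = 4 ballots; H wins 4–1.
H vs C: H preferred on 3 ballots; H wins 3–2.
H vs G: 1+3 = 4 for H, 1 for G — H by 4–1.
H beats A, B, C, G — 4 pairwise wins.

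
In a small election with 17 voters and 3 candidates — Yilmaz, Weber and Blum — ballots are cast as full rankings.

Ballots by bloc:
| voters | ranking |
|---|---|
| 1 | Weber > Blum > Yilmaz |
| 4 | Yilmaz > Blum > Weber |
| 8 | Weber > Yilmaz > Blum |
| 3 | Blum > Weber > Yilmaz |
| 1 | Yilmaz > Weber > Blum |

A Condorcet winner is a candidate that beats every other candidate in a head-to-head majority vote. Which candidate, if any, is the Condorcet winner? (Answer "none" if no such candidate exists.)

Pairwise majorities:
Yilmaz vs Weber: Yilmaz is ranked higher on 4+1 = 5 ballots, Weber on 12. Weber wins 12–5.
Yilmaz vs Blum: 4+8+1 = 13 for Yilmaz, 4 for Blum — Yilmaz by 13–4.
Weber vs Blum: Weber is ranked higher on 1+8+1 = 10 ballots, Blum on 7. Weber wins 10–7.
Weber beats each of Yilmaz, Blum — Weber is the Condorcet winner.

Weber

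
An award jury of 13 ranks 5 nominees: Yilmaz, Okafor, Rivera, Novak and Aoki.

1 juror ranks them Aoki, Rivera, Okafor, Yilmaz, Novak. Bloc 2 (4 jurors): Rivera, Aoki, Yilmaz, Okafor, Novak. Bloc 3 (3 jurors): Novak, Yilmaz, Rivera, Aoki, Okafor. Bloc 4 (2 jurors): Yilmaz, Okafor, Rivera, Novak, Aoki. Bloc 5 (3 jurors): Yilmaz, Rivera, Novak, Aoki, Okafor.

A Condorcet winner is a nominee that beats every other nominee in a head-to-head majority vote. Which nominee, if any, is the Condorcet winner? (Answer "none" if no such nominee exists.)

Check each pair by majority over 13 ballots:
Yilmaz vs Okafor: Yilmaz wins 12–1.
Yilmaz vs Rivera: 3+2+3 = 8 for Yilmaz, 5 for Rivera — Yilmaz by 8–5.
Yilmaz vs Novak: Yilmaz is ranked higher on 1+4+2+3 = 10 ballots, Novak on 3. Yilmaz wins 10–3.
Yilmaz vs Aoki: Yilmaz is ranked higher on 3+2+3 = 8 ballots, Aoki on 5. Yilmaz wins 8–5.
Okafor vs Rivera: 2 for Okafor, 11 for Rivera — Rivera by 11–2.
Okafor vs Novak: Okafor is ranked higher on 1+4+2 = 7 ballots, Novak on 6. Okafor wins 7–6.
Okafor vs Aoki: Aoki wins 11–2.
Rivera vs Novak: 1+4+2+3 = 10 for Rivera, 3 for Novak — Rivera by 10–3.
Rivera vs Aoki: Rivera wins 12–1.
Novak vs Aoki: Novak wins 8–5.
Only Yilmaz has no losses; Yilmaz is the Condorcet winner.

Yilmaz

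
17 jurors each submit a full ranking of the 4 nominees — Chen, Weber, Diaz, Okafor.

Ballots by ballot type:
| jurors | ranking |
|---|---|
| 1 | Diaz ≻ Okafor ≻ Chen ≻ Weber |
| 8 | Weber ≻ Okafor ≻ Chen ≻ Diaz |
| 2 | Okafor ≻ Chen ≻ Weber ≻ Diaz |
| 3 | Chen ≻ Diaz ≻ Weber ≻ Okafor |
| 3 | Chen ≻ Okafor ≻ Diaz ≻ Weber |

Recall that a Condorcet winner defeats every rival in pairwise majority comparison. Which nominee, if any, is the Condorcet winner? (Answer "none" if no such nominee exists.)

none

Check each pair by majority over 17 ballots:
Chen vs Weber: 1+2+3+3 = 9 for Chen, 8 for Weber — Chen by 9–8.
Chen vs Diaz: Chen is ranked higher on 8+2+3+3 = 16 ballots, Diaz on 1. Chen wins 16–1.
Chen vs Okafor: 3+3 = 6 for Chen, 11 for Okafor — Okafor by 11–6.
Weber vs Diaz: Weber preferred on 8+2 = 10 ballots; Weber wins 10–7.
Weber vs Okafor: Weber preferred on 8+3 = 11 ballots; Weber wins 11–6.
Diaz vs Okafor: 1+3 = 4 for Diaz, 13 for Okafor — Okafor by 13–4.
Every nominee loses at least once (Chen loses to Okafor; Weber loses to Chen; Diaz loses to Chen; Okafor loses to Weber). The majority relation contains the cycle Chen → Weber → Okafor → Chen, so there is no Condorcet winner.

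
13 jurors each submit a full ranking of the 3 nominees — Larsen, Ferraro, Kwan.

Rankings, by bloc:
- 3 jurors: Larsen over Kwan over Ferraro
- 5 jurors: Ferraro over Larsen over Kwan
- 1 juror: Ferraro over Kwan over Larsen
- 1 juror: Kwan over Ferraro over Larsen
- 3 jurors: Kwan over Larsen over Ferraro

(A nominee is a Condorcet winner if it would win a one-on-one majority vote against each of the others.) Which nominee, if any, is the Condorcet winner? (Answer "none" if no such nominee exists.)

Check each pair by majority over 13 ballots:
Larsen vs Ferraro: 3+3 = 6 for Larsen, 7 for Ferraro — Ferraro by 7–6.
Larsen vs Kwan: 8 to 5, Larsen.
Ferraro vs Kwan: Ferraro is ranked higher on 5+1 = 6 ballots, Kwan on 7. Kwan wins 7–6.
Every nominee loses at least once (Larsen loses to Ferraro; Ferraro loses to Kwan; Kwan loses to Larsen). The majority relation contains the cycle Larsen → Kwan → Ferraro → Larsen, so there is no Condorcet winner.

none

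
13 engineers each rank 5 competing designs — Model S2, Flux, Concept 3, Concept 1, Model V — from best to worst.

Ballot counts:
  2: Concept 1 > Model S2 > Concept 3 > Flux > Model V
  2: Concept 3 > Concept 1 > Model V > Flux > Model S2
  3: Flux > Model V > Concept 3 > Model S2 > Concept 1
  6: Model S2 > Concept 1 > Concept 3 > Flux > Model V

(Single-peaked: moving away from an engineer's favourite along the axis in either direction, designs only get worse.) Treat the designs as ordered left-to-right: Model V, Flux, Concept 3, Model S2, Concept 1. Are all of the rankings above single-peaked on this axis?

no

Axis positions: Model V=1, Flux=2, Concept 3=3, Model S2=4, Concept 1=5.
Group 1 (peak Concept 1 at position 5): ranking walks positions 5-4-3-2-1, expanding outward from the peak — single-peaked.
Group 2: ranking walks positions 3-5-1-2-4; Concept 1 is ranked above Model S2 even though Model S2 lies between Concept 1 and the peak Concept 3 on the axis — preferences dip and rise again. Not single-peaked.
Group 3 (peak Flux at position 2): ranking walks positions 2-1-3-4-5, expanding outward from the peak — single-peaked.
Group 4 (peak Model S2 at position 4): ranking walks positions 4-5-3-2-1, expanding outward from the peak — single-peaked.
Group 2 violates single-peakedness, so the profile is not single-peaked on this axis.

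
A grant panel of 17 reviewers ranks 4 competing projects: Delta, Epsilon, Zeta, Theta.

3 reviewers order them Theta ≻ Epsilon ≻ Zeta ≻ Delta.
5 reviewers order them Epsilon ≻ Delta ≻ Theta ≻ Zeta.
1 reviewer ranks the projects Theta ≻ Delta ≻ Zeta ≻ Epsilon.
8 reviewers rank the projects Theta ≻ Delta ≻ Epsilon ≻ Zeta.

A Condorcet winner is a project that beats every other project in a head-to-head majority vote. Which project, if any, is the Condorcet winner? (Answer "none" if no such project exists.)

Pairwise majorities:
Delta vs Epsilon: Delta is ranked higher on 1+8 = 9 ballots, Epsilon on 8. Delta wins 9–8.
Delta vs Zeta: 5+1+8 = 14 for Delta, 3 for Zeta — Delta by 14–3.
Delta vs Theta: Theta, 12–5.
Epsilon vs Zeta: Epsilon, 16–1.
Epsilon vs Theta: Theta wins 12–5.
Zeta vs Theta: Theta, 17–0.
Theta beats each of Delta, Epsilon, Zeta — Theta is the Condorcet winner.

Theta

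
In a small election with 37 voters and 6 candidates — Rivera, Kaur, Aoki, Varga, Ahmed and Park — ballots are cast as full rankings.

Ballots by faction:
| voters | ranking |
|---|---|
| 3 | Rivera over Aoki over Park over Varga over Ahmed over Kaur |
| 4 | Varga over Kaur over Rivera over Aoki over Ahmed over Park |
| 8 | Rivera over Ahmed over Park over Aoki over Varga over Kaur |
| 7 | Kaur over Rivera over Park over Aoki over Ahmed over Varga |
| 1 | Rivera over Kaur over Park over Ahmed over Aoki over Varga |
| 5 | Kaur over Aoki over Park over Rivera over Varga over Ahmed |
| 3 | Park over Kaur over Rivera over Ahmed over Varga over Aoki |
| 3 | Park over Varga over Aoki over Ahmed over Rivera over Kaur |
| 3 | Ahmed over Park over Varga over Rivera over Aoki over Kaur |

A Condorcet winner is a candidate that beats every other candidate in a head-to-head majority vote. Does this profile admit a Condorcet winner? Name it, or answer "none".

Head-to-head results (37 voters):
Rivera–Kaur: Kaur 19–18.
Rivera vs Aoki: 29 to 8, Rivera.
Rivera vs Varga: Rivera, 27–10.
Rivera vs Ahmed: 31 to 6, Rivera.
Rivera vs Park: Rivera wins 23–14.
Kaur vs Aoki: 20 to 17, Kaur.
Kaur vs Varga: 16 to 21, Varga.
Kaur vs Ahmed: 20 to 17, Kaur.
Kaur vs Park: 4+7+1+5 = 17 for Kaur, 20 for Park — Park by 20–17.
Aoki–Varga: Aoki 24–13.
Aoki vs Ahmed: Aoki wins 22–15.
Aoki–Park: Park 25–12.
Varga vs Ahmed: Ahmed wins 22–15.
Varga–Park: Park 33–4.
Ahmed vs Park: Ahmed is ranked higher on 4+8+3 = 15 ballots, Park on 22. Park wins 22–15.
Every candidate loses at least once (Rivera loses to Kaur; Kaur loses to Varga; Aoki loses to Rivera; Varga loses to Rivera; Ahmed loses to Rivera; Park loses to Rivera). The majority relation contains the cycle Rivera → Varga → Kaur → Rivera, so there is no Condorcet winner.

none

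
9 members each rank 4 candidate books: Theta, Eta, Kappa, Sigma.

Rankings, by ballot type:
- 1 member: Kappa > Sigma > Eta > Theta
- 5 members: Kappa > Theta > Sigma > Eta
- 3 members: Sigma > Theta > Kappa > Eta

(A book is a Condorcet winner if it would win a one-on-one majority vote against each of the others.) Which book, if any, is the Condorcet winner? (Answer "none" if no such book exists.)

Check each pair by majority over 9 ballots:
Theta vs Eta: Theta, 8–1.
Theta vs Kappa: Kappa, 6–3.
Theta vs Sigma: Theta, 5–4.
Eta vs Kappa: Kappa wins 9–0.
Eta–Sigma: Sigma 9–0.
Kappa–Sigma: Kappa 6–3.
Only Kappa has no losses; Kappa is the Condorcet winner.

Kappa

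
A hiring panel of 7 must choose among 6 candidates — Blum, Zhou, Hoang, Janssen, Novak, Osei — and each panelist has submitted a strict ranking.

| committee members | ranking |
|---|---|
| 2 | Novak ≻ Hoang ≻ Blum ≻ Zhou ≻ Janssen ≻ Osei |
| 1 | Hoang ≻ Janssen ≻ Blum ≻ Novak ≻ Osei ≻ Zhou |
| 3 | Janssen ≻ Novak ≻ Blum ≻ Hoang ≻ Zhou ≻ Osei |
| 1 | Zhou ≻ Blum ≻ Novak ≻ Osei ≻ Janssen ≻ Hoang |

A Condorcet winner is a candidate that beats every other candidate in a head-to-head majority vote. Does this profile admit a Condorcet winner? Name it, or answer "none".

Janssen

Head-to-head results (7 committee members):
Blum vs Zhou: Blum is ranked higher on 2+1+3 = 6 ballots, Zhou on 1. Blum wins 6–1.
Blum vs Hoang: Blum preferred on 3+1 = 4 ballots; Blum wins 4–3.
Blum vs Janssen: Blum preferred on 2+1 = 3 ballots; Janssen wins 4–3.
Blum vs Novak: Blum preferred on 1+1 = 2 ballots; Novak wins 5–2.
Blum vs Osei: Blum is ranked higher on 2+1+3+1 = 7 ballots, Osei on 0. Blum wins 7–0.
Zhou vs Hoang: 1 to 6, Hoang.
Zhou vs Janssen: 3 to 4, Janssen.
Zhou vs Novak: Zhou is ranked higher on 1 ballot, Novak on 6. Novak wins 6–1.
Zhou vs Osei: Zhou is ranked higher on 2+3+1 = 6 ballots, Osei on 1. Zhou wins 6–1.
Hoang vs Janssen: Hoang preferred on 2+1 = 3 ballots; Janssen wins 4–3.
Hoang vs Novak: 1 for Hoang, 6 for Novak — Novak by 6–1.
Hoang vs Osei: Hoang is ranked higher on 2+1+3 = 6 ballots, Osei on 1. Hoang wins 6–1.
Janssen vs Novak: 4 to 3, Janssen.
Janssen vs Osei: Janssen is ranked higher on 2+1+3 = 6 ballots, Osei on 1. Janssen wins 6–1.
Novak vs Osei: Novak preferred on 2+1+3+1 = 7 ballots; Novak wins 7–0.
Janssen wins every pairwise contest, so Janssen is the Condorcet winner.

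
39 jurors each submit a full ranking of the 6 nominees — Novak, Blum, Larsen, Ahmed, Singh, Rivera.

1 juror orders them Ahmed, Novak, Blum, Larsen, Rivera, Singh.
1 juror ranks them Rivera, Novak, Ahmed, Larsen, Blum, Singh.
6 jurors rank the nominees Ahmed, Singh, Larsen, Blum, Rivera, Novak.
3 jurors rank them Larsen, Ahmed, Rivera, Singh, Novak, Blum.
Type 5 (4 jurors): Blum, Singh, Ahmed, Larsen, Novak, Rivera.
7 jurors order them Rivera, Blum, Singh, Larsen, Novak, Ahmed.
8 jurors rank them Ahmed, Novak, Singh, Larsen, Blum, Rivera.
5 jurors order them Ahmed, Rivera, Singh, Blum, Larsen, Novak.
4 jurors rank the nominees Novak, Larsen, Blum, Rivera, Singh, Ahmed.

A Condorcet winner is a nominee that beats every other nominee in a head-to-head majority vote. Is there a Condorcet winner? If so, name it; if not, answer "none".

Ahmed

Head-to-head results (39 jurors):
Novak–Blum: Blum 22–17.
Novak–Larsen: Larsen 25–14.
Novak–Ahmed: Ahmed 27–12.
Novak vs Singh: 1+1+8+4 = 14 for Novak, 25 for Singh — Singh by 25–14.
Novak vs Rivera: Novak preferred on 1+4+8+4 = 17 ballots; Rivera wins 22–17.
Blum vs Larsen: 1+4+7+5 = 17 for Blum, 22 for Larsen — Larsen by 22–17.
Blum vs Ahmed: 15 to 24, Ahmed.
Blum vs Singh: 17 to 22, Singh.
Blum vs Rivera: Blum preferred on 1+6+4+8+4 = 23 ballots; Blum wins 23–16.
Larsen vs Ahmed: Ahmed, 25–14.
Larsen–Singh: Singh 30–9.
Larsen vs Rivera: Larsen wins 26–13.
Ahmed vs Singh: 1+1+6+3+8+5 = 24 for Ahmed, 15 for Singh — Ahmed by 24–15.
Ahmed vs Rivera: 27 to 12, Ahmed.
Singh vs Rivera: 18 to 21, Rivera.
Ahmed defeats every rival head-to-head and is the Condorcet winner.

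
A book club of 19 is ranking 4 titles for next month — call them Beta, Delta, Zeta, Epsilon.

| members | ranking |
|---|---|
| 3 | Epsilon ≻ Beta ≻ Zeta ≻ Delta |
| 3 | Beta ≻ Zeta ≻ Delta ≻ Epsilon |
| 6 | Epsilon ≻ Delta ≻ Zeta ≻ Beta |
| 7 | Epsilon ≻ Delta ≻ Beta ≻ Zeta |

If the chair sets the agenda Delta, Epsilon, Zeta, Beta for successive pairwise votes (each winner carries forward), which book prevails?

Epsilon

Round 1: Delta vs Epsilon — 3–16, Epsilon advances.
Round 2: Epsilon vs Zeta — 16–3, Epsilon advances.
Round 3: Epsilon vs Beta — 16–3, Epsilon advances.
Epsilon survives the agenda.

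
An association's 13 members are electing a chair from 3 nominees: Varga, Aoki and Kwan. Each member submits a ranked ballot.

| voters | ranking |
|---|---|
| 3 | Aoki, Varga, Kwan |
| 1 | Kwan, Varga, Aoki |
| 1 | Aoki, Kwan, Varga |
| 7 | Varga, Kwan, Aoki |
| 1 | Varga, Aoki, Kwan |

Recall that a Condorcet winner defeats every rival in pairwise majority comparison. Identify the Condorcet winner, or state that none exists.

Head-to-head results (13 voters):
Varga–Aoki: Varga 9–4.
Varga vs Kwan: Varga wins 11–2.
Aoki vs Kwan: Kwan, 8–5.
Varga defeats every rival head-to-head and is the Condorcet winner.

Varga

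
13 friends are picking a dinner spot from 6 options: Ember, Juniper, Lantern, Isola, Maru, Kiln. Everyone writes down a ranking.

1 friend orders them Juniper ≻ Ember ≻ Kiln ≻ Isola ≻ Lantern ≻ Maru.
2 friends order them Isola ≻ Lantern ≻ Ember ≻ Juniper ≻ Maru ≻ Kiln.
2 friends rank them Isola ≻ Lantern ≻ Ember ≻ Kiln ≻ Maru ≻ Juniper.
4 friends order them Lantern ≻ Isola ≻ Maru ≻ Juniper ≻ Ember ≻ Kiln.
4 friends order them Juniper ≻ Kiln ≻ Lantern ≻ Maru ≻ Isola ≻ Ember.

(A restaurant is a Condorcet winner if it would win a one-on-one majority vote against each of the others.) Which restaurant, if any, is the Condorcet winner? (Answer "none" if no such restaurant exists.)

Head-to-head results (13 friends):
Ember vs Juniper: 2+2 = 4 for Ember, 9 for Juniper — Juniper by 9–4.
Ember vs Lantern: 1 for Ember, 12 for Lantern — Lantern by 12–1.
Ember vs Isola: Ember preferred on 1 ballot; Isola wins 12–1.
Ember vs Maru: Maru wins 8–5.
Ember vs Kiln: Ember wins 9–4.
Juniper vs Lantern: Juniper is ranked higher on 1+4 = 5 ballots, Lantern on 8. Lantern wins 8–5.
Juniper vs Isola: 5 to 8, Isola.
Juniper–Maru: Juniper 7–6.
Juniper vs Kiln: 11 to 2, Juniper.
Lantern vs Isola: Lantern wins 8–5.
Lantern vs Maru: 13 to 0, Lantern.
Lantern–Kiln: Lantern 8–5.
Isola–Maru: Isola 9–4.
Isola vs Kiln: 8 to 5, Isola.
Maru–Kiln: Kiln 7–6.
Lantern wins every pairwise contest, so Lantern is the Condorcet winner.

Lantern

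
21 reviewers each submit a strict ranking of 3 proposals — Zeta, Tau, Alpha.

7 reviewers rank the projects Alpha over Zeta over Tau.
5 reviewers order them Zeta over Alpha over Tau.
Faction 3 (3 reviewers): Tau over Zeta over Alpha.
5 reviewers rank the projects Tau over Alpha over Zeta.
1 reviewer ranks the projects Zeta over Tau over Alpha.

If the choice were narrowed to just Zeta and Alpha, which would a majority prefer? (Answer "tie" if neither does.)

Ballots ranking Zeta above Alpha: 5 + 3 + 1 = 9.
Ballots ranking Alpha above Zeta: 21 − 9 = 12.
Alpha wins the head-to-head 12–9.

Alpha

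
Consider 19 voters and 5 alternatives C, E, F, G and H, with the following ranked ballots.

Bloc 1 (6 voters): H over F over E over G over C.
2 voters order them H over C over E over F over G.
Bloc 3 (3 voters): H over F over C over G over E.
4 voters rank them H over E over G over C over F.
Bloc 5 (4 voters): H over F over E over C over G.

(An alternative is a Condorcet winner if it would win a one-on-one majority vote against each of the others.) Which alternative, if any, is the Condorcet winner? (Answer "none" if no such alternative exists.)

H

Pairwise majorities:
C vs E: E wins 14–5.
C–F: F 13–6.
C–G: G 10–9.
C vs H: H, 19–0.
E–F: F 13–6.
E–G: E 16–3.
E vs H: H, 19–0.
F–G: F 15–4.
F–H: H 19–0.
G vs H: H, 19–0.
Only H has no losses; H is the Condorcet winner.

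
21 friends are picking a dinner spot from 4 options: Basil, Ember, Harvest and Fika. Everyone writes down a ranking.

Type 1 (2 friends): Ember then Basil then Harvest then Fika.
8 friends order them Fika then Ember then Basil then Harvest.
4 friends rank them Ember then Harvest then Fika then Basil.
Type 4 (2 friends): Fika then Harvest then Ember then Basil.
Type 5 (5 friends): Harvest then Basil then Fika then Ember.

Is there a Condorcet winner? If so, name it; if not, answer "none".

none

Check each pair by majority over 21 ballots:
Basil vs Ember: Basil preferred on 5 ballots; Ember wins 16–5.
Basil vs Harvest: Basil is ranked higher on 2+8 = 10 ballots, Harvest on 11. Harvest wins 11–10.
Basil vs Fika: Basil preferred on 2+5 = 7 ballots; Fika wins 14–7.
Ember vs Harvest: Ember is ranked higher on 2+8+4 = 14 ballots, Harvest on 7. Ember wins 14–7.
Ember vs Fika: Ember preferred on 2+4 = 6 ballots; Fika wins 15–6.
Harvest vs Fika: 11 to 10, Harvest.
No restaurant is unbeaten: Basil loses to Ember; Ember loses to Fika; Harvest loses to Ember; Fika loses to Harvest. In particular Ember → Harvest → Fika → Ember is a majority cycle — no Condorcet winner exists.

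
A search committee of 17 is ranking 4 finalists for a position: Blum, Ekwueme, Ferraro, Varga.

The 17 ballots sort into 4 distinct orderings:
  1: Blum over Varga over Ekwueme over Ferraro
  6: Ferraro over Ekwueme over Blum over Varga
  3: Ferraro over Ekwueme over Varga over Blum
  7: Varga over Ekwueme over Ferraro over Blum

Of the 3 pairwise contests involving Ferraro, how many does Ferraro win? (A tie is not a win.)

3

Ferraro against each rival (17 committee members):
Ferraro vs Blum: Ferraro, 16–1.
Ferraro vs Ekwueme: Ferraro, 9–8.
Ferraro–Varga: Ferraro 9–8.
Ferraro beats Blum, Ekwueme, Varga — 3 pairwise wins.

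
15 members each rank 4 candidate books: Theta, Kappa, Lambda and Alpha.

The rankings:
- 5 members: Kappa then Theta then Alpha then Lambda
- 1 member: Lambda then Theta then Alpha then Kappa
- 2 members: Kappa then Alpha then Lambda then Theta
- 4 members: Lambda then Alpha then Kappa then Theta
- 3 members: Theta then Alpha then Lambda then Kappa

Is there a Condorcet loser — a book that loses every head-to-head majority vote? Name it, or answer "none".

Head-to-head results (15 members):
Theta vs Kappa: Kappa wins 11–4.
Theta vs Lambda: Theta wins 8–7.
Theta–Alpha: Theta 9–6.
Kappa vs Lambda: Lambda, 8–7.
Kappa–Alpha: Alpha 8–7.
Lambda vs Alpha: Alpha wins 10–5.
No book is winless: Theta beats Lambda; Kappa beats Theta; Lambda beats Kappa; Alpha beats Kappa. There is no Condorcet loser.

none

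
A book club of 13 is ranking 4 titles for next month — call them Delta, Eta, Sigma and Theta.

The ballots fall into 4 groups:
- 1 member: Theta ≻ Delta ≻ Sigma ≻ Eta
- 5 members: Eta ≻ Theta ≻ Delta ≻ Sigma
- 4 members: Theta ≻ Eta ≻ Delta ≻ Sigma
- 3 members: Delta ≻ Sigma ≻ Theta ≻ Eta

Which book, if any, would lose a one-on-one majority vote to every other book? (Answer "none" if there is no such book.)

Sigma

Head-to-head results (13 members):
Delta vs Eta: Eta wins 9–4.
Delta vs Sigma: Delta, 13–0.
Delta vs Theta: Theta, 10–3.
Eta vs Sigma: Eta, 9–4.
Eta vs Theta: Eta is ranked higher on 5 ballots, Theta on 8. Theta wins 8–5.
Sigma vs Theta: 3 for Sigma, 10 for Theta — Theta by 10–3.
Sigma is beaten in every head-to-head and is the Condorcet loser.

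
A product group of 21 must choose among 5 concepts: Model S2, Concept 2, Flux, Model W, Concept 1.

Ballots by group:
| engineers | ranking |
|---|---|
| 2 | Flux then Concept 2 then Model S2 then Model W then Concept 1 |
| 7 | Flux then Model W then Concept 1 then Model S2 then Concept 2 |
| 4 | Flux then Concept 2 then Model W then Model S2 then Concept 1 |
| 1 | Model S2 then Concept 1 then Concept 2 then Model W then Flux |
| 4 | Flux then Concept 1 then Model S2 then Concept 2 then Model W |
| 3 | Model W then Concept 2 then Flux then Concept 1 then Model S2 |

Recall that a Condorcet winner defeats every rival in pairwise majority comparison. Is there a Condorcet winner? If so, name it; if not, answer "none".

Flux

Check each pair by majority over 21 ballots:
Model S2 vs Concept 2: Model S2 is ranked higher on 7+1+4 = 12 ballots, Concept 2 on 9. Model S2 wins 12–9.
Model S2 vs Flux: 1 for Model S2, 20 for Flux — Flux by 20–1.
Model S2 vs Model W: 2+1+4 = 7 for Model S2, 14 for Model W — Model W by 14–7.
Model S2 vs Concept 1: Model S2 preferred on 2+4+1 = 7 ballots; Concept 1 wins 14–7.
Concept 2 vs Flux: 1+3 = 4 for Concept 2, 17 for Flux — Flux by 17–4.
Concept 2 vs Model W: 2+4+1+4 = 11 for Concept 2, 10 for Model W — Concept 2 by 11–10.
Concept 2 vs Concept 1: 2+4+3 = 9 for Concept 2, 12 for Concept 1 — Concept 1 by 12–9.
Flux vs Model W: 2+7+4+4 = 17 for Flux, 4 for Model W — Flux by 17–4.
Flux vs Concept 1: 2+7+4+4+3 = 20 for Flux, 1 for Concept 1 — Flux by 20–1.
Model W vs Concept 1: 2+7+4+3 = 16 for Model W, 5 for Concept 1 — Model W by 16–5.
Flux beats each of Model S2, Concept 2, Model W, Concept 1 — Flux is the Condorcet winner.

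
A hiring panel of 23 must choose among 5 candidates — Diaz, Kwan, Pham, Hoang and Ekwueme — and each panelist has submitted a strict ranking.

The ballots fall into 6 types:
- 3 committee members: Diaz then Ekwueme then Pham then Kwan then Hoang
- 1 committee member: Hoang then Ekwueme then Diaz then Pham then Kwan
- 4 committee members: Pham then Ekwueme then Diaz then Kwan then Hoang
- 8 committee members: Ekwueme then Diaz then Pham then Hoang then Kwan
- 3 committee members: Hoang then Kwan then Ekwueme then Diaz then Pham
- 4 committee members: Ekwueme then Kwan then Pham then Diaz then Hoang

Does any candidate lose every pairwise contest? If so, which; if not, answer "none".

Head-to-head results (23 committee members):
Diaz vs Kwan: Diaz, 16–7.
Diaz vs Pham: Diaz, 15–8.
Diaz vs Hoang: Diaz preferred on 3+4+8+4 = 19 ballots; Diaz wins 19–4.
Diaz vs Ekwueme: Ekwueme wins 20–3.
Kwan vs Pham: 3+4 = 7 for Kwan, 16 for Pham — Pham by 16–7.
Kwan vs Hoang: Kwan is ranked higher on 3+4+4 = 11 ballots, Hoang on 12. Hoang wins 12–11.
Kwan vs Ekwueme: Kwan preferred on 3 ballots; Ekwueme wins 20–3.
Pham–Hoang: Pham 19–4.
Pham vs Ekwueme: Ekwueme wins 19–4.
Hoang vs Ekwueme: 4 to 19, Ekwueme.
Kwan loses to every other candidate — it is the Condorcet loser.

Kwan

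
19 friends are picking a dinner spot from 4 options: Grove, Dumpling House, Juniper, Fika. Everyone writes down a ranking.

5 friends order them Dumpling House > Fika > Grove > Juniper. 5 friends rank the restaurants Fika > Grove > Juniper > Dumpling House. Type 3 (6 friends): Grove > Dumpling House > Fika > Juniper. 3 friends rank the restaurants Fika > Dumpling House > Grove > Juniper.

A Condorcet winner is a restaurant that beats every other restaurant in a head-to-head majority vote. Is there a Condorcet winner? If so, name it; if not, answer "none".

none

Head-to-head results (19 friends):
Grove–Dumpling House: Grove 11–8.
Grove vs Juniper: Grove wins 19–0.
Grove vs Fika: Fika wins 13–6.
Dumpling House vs Juniper: Dumpling House, 14–5.
Dumpling House vs Fika: Dumpling House wins 11–8.
Juniper vs Fika: Fika, 19–0.
No restaurant is unbeaten: Grove loses to Fika; Dumpling House loses to Grove; Juniper loses to Grove; Fika loses to Dumpling House. In particular Grove > Dumpling House > Fika > Grove is a majority cycle — no Condorcet winner exists.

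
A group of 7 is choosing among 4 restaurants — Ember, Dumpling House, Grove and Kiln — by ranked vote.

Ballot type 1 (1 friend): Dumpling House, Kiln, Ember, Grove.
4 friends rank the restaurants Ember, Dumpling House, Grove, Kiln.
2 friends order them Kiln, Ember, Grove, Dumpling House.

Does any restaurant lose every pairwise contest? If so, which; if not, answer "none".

Kiln

Head-to-head results (7 friends):
Ember vs Dumpling House: Ember is ranked higher on 4+2 = 6 ballots, Dumpling House on 1. Ember wins 6–1.
Ember vs Grove: 7 to 0, Ember.
Ember–Kiln: Ember 4–3.
Dumpling House vs Grove: Dumpling House preferred on 1+4 = 5 ballots; Dumpling House wins 5–2.
Dumpling House vs Kiln: Dumpling House, 5–2.
Grove vs Kiln: Grove, 4–3.
Kiln loses to every other restaurant — it is the Condorcet loser.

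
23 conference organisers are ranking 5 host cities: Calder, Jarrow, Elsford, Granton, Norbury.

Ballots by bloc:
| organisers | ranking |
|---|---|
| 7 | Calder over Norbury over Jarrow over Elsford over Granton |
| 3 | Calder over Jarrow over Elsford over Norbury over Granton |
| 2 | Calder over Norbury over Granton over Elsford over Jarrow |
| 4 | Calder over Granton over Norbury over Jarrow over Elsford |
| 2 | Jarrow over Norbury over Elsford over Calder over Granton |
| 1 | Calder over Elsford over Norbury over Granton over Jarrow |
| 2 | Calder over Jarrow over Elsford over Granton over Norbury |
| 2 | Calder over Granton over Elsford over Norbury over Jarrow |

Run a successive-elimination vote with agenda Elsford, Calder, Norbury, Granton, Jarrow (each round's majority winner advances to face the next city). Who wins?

Calder

Round 1: Elsford vs Calder — 2–21, Calder advances.
Round 2: Calder vs Norbury — 21–2, Calder advances.
Round 3: Calder vs Granton — 23–0, Calder advances.
Round 4: Calder vs Jarrow — 21–2, Calder advances.
The agenda winner is Calder.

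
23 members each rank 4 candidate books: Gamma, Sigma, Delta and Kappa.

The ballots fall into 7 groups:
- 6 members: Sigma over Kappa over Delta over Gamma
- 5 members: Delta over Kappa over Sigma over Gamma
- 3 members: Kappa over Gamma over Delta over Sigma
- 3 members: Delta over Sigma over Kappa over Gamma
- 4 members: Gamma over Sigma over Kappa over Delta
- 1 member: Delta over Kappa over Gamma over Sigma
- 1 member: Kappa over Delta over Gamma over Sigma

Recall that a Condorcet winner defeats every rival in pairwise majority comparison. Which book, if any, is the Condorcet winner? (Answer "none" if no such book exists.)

none

Head-to-head results (23 members):
Gamma vs Sigma: 3+4+1+1 = 9 for Gamma, 14 for Sigma — Sigma by 14–9.
Gamma vs Delta: Delta, 16–7.
Gamma vs Kappa: 4 for Gamma, 19 for Kappa — Kappa by 19–4.
Sigma–Delta: Delta 13–10.
Sigma–Kappa: Sigma 13–10.
Delta vs Kappa: Delta preferred on 5+3+1 = 9 ballots; Kappa wins 14–9.
Every book loses at least once (Gamma loses to Sigma; Sigma loses to Delta; Delta loses to Kappa; Kappa loses to Sigma). The majority relation contains the cycle Sigma > Kappa > Delta > Sigma, so there is no Condorcet winner.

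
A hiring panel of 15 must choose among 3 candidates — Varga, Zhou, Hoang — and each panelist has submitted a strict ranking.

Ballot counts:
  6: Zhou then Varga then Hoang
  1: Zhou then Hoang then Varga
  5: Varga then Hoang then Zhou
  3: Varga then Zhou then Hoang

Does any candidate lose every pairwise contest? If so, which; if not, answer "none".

Head-to-head results (15 committee members):
Varga vs Zhou: 8 to 7, Varga.
Varga–Hoang: Varga 14–1.
Zhou vs Hoang: Zhou, 10–5.
Hoang is beaten in every head-to-head and is the Condorcet loser.

Hoang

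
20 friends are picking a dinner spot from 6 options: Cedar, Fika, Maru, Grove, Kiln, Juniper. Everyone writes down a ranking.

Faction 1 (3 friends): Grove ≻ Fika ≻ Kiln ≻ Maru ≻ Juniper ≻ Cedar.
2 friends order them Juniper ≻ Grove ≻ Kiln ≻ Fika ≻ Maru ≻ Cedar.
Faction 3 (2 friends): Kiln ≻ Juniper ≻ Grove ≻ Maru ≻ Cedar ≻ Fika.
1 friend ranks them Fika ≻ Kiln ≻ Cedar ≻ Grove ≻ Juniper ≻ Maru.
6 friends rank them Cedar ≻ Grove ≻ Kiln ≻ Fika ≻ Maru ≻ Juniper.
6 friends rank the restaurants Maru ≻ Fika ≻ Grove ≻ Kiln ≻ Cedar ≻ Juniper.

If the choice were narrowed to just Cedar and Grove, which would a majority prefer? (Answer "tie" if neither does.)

Ballots ranking Cedar above Grove: 1 + 6 = 7.
Ballots ranking Grove above Cedar: 20 − 7 = 13.
Grove wins the head-to-head 13–7.

Grove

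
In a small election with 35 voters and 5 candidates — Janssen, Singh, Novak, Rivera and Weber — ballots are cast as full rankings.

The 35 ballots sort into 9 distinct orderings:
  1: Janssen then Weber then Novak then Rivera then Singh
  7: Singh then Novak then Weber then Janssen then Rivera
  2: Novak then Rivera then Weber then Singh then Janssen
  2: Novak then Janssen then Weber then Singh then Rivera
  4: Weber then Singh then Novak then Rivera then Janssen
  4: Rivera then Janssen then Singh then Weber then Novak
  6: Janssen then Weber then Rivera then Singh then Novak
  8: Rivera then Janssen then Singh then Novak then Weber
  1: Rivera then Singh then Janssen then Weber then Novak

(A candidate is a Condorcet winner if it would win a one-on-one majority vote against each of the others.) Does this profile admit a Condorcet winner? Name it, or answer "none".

Head-to-head results (35 voters):
Janssen vs Singh: 1+2+4+6+8 = 21 for Janssen, 14 for Singh — Janssen by 21–14.
Janssen vs Novak: 1+4+6+8+1 = 20 for Janssen, 15 for Novak — Janssen by 20–15.
Janssen vs Rivera: Rivera wins 19–16.
Janssen–Weber: Janssen 22–13.
Singh vs Novak: Singh, 30–5.
Singh vs Rivera: Singh preferred on 7+2+4 = 13 ballots; Rivera wins 22–13.
Singh–Weber: Singh 20–15.
Novak vs Rivera: Novak preferred on 1+7+2+2+4 = 16 ballots; Rivera wins 19–16.
Novak vs Weber: Novak, 19–16.
Rivera vs Weber: Rivera is ranked higher on 2+4+8+1 = 15 ballots, Weber on 20. Weber wins 20–15.
Every candidate loses at least once (Janssen loses to Rivera; Singh loses to Janssen; Novak loses to Janssen; Rivera loses to Weber; Weber loses to Janssen). The majority relation contains the cycle Janssen → Weber → Rivera → Janssen, so there is no Condorcet winner.

none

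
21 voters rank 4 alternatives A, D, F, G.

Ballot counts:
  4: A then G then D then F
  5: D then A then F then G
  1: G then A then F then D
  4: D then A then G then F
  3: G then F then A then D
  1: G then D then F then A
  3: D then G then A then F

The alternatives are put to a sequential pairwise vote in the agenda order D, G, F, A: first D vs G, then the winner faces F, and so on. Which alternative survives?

D

Round 1: D vs G — 12–9, D advances.
Round 2: D vs F — 17–4, D advances.
Round 3: D vs A — 13–8, D advances.
The agenda winner is D.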